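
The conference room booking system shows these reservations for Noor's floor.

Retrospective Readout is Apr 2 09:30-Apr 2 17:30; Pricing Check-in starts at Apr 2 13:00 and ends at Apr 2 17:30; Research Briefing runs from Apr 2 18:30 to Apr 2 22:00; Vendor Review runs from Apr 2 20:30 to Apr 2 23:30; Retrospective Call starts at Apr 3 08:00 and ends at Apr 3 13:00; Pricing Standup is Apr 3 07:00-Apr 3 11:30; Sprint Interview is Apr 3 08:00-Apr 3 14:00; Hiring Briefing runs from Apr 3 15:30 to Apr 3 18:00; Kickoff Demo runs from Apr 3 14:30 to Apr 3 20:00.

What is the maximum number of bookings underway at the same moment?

3

Walk through starts and ends in time order (an end at T is processed before a start at T):
Apr 2 09:30 start Retrospective Readout → 1
Apr 2 13:00 start Pricing Check-in → 2
Apr 2 17:30 end Pricing Check-in → 1
Apr 2 17:30 end Retrospective Readout → 0
Apr 2 18:30 start Research Briefing → 1
Apr 2 20:30 start Vendor Review → 2
Apr 2 22:00 end Research Briefing → 1
Apr 2 23:30 end Vendor Review → 0
Apr 3 07:00 start Pricing Standup → 1
Apr 3 08:00 start Retrospective Call → 2
Apr 3 08:00 start Sprint Interview → 3
Apr 3 11:30 end Pricing Standup → 2
Apr 3 13:00 end Retrospective Call → 1
Apr 3 14:00 end Sprint Interview → 0
Apr 3 14:30 start Kickoff Demo → 1
Apr 3 15:30 start Hiring Briefing → 2
Apr 3 18:00 end Hiring Briefing → 1
Apr 3 20:00 end Kickoff Demo → 0
Peak is 3, at Apr 3 08:00 (Pricing Standup, Retrospective Call, Sprint Interview).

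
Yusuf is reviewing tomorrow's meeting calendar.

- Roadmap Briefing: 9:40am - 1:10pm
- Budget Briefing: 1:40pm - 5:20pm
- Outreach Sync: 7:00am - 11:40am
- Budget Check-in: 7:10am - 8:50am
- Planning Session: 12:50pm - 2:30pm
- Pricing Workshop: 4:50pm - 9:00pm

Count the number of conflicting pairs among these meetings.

Sorted by start: Outreach Sync, Budget Check-in, Roadmap Briefing, Planning Session, Budget Briefing, Pricing Workshop.
Budget Check-in starts before Outreach Sync ends → Outreach Sync and Budget Check-in overlap.
Roadmap Briefing starts before Outreach Sync ends → Outreach Sync and Roadmap Briefing overlap.
Planning Session starts after Outreach Sync ends; Outreach Sync is clear from here.
Roadmap Briefing starts after Budget Check-in ends; Budget Check-in is clear from here.
Planning Session starts before Roadmap Briefing ends → Roadmap Briefing and Planning Session overlap.
Budget Briefing starts after Roadmap Briefing ends; Roadmap Briefing is clear from here.
Budget Briefing starts before Planning Session ends → Planning Session and Budget Briefing overlap.
Pricing Workshop starts after Planning Session ends.
Pricing Workshop starts before Budget Briefing ends → Budget Briefing and Pricing Workshop overlap.
Overlapping pairs: Budget Briefing & Planning Session, Budget Briefing & Pricing Workshop, Budget Check-in & Outreach Sync, Outreach Sync & Roadmap Briefing, Planning Session & Roadmap Briefing — 5 in total.

5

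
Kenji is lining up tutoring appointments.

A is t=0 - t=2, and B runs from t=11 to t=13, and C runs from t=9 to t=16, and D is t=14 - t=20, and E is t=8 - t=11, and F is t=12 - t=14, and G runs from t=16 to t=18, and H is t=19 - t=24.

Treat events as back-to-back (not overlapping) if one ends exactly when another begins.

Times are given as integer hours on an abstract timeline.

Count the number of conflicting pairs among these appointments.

7

Sorted by start: A, E, C, B, F, D, G, H.
E starts after A ends; A is clear from here.
C starts before E ends → E and C overlap.
B starts exactly when E ends (back-to-back, no overlap); E is clear from here.
B starts before C ends → C and B overlap.
F starts before C ends → C and F overlap.
D starts before C ends → C and D overlap.
G starts exactly when C ends (back-to-back, no overlap); C is clear from here.
F starts before B ends → B and F overlap.
D starts after B ends; B is clear from here.
D starts exactly when F ends (back-to-back, no overlap); F is clear from here.
G starts before D ends → D and G overlap.
H starts before D ends → D and H overlap.
H starts after G ends.
Overlapping pairs: B & C, B & F, C & D, C & E, C & F, D & G, D & H — 7 in total.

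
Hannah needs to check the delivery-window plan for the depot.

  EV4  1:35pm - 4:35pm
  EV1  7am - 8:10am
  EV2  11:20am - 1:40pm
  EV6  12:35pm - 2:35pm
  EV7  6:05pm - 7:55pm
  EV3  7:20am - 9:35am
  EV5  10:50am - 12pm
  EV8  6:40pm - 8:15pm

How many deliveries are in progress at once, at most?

3

Walk through starts and ends in time order (an end at T is processed before a start at T):
7am start EV1 → 1
7:20am start EV3 → 2
8:10am end EV1 → 1
9:35am end EV3 → 0
10:50am start EV5 → 1
11:20am start EV2 → 2
12pm end EV5 → 1
12:35pm start EV6 → 2
1:35pm start EV4 → 3
1:40pm end EV2 → 2
2:35pm end EV6 → 1
4:35pm end EV4 → 0
6:05pm start EV7 → 1
6:40pm start EV8 → 2
7:55pm end EV7 → 1
8:15pm end EV8 → 0
Peak is 3, at 1:35pm (EV2, EV4, EV6).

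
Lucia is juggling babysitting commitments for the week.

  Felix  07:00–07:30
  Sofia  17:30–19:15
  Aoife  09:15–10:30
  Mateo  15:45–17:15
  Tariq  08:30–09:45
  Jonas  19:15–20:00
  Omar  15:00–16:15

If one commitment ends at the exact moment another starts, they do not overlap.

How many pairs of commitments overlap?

Sorted by start: Felix, Tariq, Aoife, Omar, Mateo, Sofia, Jonas.
Tariq starts after Felix ends; Felix is clear from here.
Aoife starts before Tariq ends → Tariq and Aoife overlap.
Omar starts after Tariq ends; Tariq is clear from here.
Omar starts after Aoife ends; Aoife is clear from here.
Mateo starts before Omar ends → Omar and Mateo overlap.
Sofia starts after Omar ends; Omar is clear from here.
Sofia starts after Mateo ends; Mateo is clear from here.
Jonas starts exactly when Sofia ends (back-to-back, no overlap).
Overlapping pairs: Aoife & Tariq, Mateo & Omar — 2 in total.

2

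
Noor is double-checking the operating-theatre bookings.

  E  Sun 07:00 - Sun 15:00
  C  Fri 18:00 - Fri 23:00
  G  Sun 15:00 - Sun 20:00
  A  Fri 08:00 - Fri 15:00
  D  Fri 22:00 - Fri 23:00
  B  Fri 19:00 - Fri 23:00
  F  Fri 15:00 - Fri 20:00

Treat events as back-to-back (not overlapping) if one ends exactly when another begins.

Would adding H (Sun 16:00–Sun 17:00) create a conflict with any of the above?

A: ends Fri 15:00 at or before H starts Sun 16:00 → clear.
F: ends Fri 20:00 at or before H starts Sun 16:00 → clear.
C: ends Fri 23:00 at or before H starts Sun 16:00 → clear.
B: ends Fri 23:00 at or before H starts Sun 16:00 → clear.
D: ends Fri 23:00 at or before H starts Sun 16:00 → clear.
E: ends Sun 15:00 at or before H starts Sun 16:00 → clear.
G: starts Sun 15:00 before H ends Sun 17:00, and ends Sun 20:00 after H starts Sun 16:00 → overlap.
H overlaps G.

Yes — it overlaps G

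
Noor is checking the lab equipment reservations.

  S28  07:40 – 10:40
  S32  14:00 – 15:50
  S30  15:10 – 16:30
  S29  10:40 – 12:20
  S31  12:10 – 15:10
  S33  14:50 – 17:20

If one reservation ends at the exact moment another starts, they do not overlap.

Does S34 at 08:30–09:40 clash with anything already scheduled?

S28: starts 07:40 before S34 ends 09:40, and ends 10:40 after S34 starts 08:30 → overlap.
S29: starts 10:40 at or after S34 ends 09:40 → clear.
S31: starts 12:10 at or after S34 ends 09:40 → clear.
S32: starts 14:00 at or after S34 ends 09:40 → clear.
S33: starts 14:50 at or after S34 ends 09:40 → clear.
S30: starts 15:10 at or after S34 ends 09:40 → clear.
S34 overlaps S28.

Yes — it overlaps S28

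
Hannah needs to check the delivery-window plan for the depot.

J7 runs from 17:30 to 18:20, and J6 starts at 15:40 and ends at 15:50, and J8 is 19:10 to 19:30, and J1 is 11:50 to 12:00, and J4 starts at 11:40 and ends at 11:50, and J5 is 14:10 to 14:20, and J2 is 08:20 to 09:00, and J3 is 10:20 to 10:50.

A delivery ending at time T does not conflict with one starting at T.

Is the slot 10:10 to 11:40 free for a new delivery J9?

No — it overlaps J3

J2: ends 09:00 at or before J9 starts 10:10 → clear.
J3: starts 10:20 before J9 ends 11:40, and ends 10:50 after J9 starts 10:10 → overlap.
J4: starts 11:40 at or after J9 ends 11:40 → clear.
J1: starts 11:50 at or after J9 ends 11:40 → clear.
J5: starts 14:10 at or after J9 ends 11:40 → clear.
J6: starts 15:40 at or after J9 ends 11:40 → clear.
J7: starts 17:30 at or after J9 ends 11:40 → clear.
J8: starts 19:10 at or after J9 ends 11:40 → clear.
J9 overlaps J3.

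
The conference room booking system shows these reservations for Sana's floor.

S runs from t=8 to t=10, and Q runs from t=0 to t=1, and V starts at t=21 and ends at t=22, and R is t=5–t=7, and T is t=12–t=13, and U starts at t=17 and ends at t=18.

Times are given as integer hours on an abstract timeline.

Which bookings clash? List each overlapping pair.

no overlapping pairs

Check each pair: they overlap iff neither finishes before the other starts.
Sorted by start: Q, R, S, T, U, V.
R starts after Q ends, so nothing later overlaps Q either.
S starts after R ends, so nothing later overlaps R either.
T starts after S ends, so nothing later overlaps S either.
U starts after T ends, so nothing later overlaps T either.
V starts after U ends.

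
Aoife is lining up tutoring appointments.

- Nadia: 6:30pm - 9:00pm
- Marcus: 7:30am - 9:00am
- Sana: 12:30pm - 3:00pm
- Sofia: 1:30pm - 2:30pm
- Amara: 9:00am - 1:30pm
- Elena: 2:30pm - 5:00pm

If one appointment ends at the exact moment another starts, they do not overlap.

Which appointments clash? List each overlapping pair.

Check each pair: they overlap iff neither finishes before the other starts.
Sorted by start: Marcus, Amara, Sana, Sofia, Elena, Nadia.
Amara starts exactly when Marcus ends (back-to-back, no overlap), so nothing later overlaps Marcus either.
Sana starts before Amara ends → Amara and Sana overlap.
Sofia starts exactly when Amara ends (back-to-back, no overlap), so nothing later overlaps Amara either.
Sofia starts before Sana ends → Sana and Sofia overlap.
Elena starts before Sana ends → Sana and Elena overlap.
Nadia starts after Sana ends.
Elena starts exactly when Sofia ends (back-to-back, no overlap), so nothing later overlaps Sofia either.
Nadia starts after Elena ends.

Amara & Sana, Elena & Sana, Sana & Sofia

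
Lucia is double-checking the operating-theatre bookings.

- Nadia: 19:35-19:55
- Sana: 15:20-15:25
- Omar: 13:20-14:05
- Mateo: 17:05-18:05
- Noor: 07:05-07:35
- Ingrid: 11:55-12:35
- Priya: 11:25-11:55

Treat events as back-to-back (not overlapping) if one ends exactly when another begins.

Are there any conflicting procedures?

No

Sorted by start: Noor, Priya, Ingrid, Omar, Sana, Mateo, Nadia.
Priya starts after Noor ends, so Noor has no further overlaps.
Ingrid starts exactly when Priya ends (back-to-back, no overlap), so Priya has no further overlaps.
Omar starts after Ingrid ends, so Ingrid has no further overlaps.
Sana starts after Omar ends, so Omar has no further overlaps.
Mateo starts after Sana ends, so Sana has no further overlaps.
Nadia starts after Mateo ends.
Every pair is clear; the schedule has no overlaps.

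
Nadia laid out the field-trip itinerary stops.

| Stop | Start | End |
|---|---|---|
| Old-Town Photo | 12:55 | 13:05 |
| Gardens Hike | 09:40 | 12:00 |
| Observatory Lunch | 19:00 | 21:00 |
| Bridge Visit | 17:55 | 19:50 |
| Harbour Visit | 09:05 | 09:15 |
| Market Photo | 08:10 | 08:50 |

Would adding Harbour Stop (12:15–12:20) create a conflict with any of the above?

No — it doesn't clash with anything

Market Photo: ends 08:50 at or before Harbour Stop starts 12:15 → clear.
Harbour Visit: ends 09:15 at or before Harbour Stop starts 12:15 → clear.
Gardens Hike: ends 12:00 at or before Harbour Stop starts 12:15 → clear.
Old-Town Photo: starts 12:55 at or after Harbour Stop ends 12:20 → clear.
Bridge Visit: starts 17:55 at or after Harbour Stop ends 12:20 → clear.
Observatory Lunch: starts 19:00 at or after Harbour Stop ends 12:20 → clear.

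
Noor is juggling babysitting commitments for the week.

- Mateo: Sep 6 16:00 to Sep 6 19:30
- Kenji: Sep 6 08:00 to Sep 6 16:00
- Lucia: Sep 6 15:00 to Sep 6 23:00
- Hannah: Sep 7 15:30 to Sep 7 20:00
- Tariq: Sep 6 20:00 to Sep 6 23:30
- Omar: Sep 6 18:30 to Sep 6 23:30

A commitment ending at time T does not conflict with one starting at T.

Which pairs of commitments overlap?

Kenji & Lucia, Lucia & Mateo, Lucia & Omar, Lucia & Tariq, Mateo & Omar, Omar & Tariq

Sorted by start: Kenji, Lucia, Mateo, Omar, Tariq, Hannah.
Lucia starts before Kenji ends → Kenji and Lucia overlap.
Mateo starts exactly when Kenji ends (back-to-back, no overlap), so Kenji has no further overlaps.
Mateo starts before Lucia ends → Lucia and Mateo overlap.
Omar starts before Lucia ends → Lucia and Omar overlap.
Tariq starts before Lucia ends → Lucia and Tariq overlap.
Hannah starts after Lucia ends.
Omar starts before Mateo ends → Mateo and Omar overlap.
Tariq starts after Mateo ends, so Mateo has no further overlaps.
Tariq starts before Omar ends → Omar and Tariq overlap.
Hannah starts after Omar ends.
Hannah starts after Tariq ends.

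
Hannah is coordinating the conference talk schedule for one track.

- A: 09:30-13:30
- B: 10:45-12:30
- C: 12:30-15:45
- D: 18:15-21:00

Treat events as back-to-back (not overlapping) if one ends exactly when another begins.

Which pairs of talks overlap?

A & B, A & C

Sorted by start: A, B, C, D.
B starts before A ends → A and B overlap.
C starts before A ends → A and C overlap.
D starts after A ends.
C starts exactly when B ends (back-to-back, no overlap), so nothing later overlaps B either.
D starts after C ends.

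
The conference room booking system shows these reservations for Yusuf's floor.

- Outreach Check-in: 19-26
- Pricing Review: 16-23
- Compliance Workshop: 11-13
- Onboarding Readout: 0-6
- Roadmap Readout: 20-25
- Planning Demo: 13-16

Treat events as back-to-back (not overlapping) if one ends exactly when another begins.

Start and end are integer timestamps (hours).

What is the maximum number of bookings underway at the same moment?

Walk through starts and ends in time order (an end at T is processed before a start at T):
0 start Onboarding Readout → 1
6 end Onboarding Readout → 0
11 start Compliance Workshop → 1
13 end Compliance Workshop → 0
13 start Planning Demo → 1
16 end Planning Demo → 0
16 start Pricing Review → 1
19 start Outreach Check-in → 2
20 start Roadmap Readout → 3
23 end Pricing Review → 2
25 end Roadmap Readout → 1
26 end Outreach Check-in → 0
Peak is 3, at 20 (Outreach Check-in, Pricing Review, Roadmap Readout).

3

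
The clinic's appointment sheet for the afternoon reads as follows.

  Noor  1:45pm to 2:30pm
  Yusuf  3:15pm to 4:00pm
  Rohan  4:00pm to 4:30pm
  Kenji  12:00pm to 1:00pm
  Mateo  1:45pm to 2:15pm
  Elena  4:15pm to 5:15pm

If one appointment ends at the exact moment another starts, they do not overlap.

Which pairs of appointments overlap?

Sorted by start: Kenji, Mateo, Noor, Yusuf, Rohan, Elena.
Mateo starts after Kenji ends; Kenji is clear from here.
Noor starts before Mateo ends → Mateo and Noor overlap.
Yusuf starts after Mateo ends; Mateo is clear from here.
Yusuf starts after Noor ends; Noor is clear from here.
Rohan starts exactly when Yusuf ends (back-to-back, no overlap); Yusuf is clear from here.
Elena starts before Rohan ends → Rohan and Elena overlap.

Elena & Rohan, Mateo & Noor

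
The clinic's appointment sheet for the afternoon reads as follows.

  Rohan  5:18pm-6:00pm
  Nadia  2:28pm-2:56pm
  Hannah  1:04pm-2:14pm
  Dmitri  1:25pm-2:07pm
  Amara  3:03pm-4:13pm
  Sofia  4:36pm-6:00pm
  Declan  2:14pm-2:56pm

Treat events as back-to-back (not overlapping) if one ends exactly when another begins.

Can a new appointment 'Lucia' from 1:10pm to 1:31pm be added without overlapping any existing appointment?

Hannah: starts 1:04pm before Lucia ends 1:31pm, and ends 2:14pm after Lucia starts 1:10pm → overlap.
Dmitri: starts 1:25pm before Lucia ends 1:31pm, and ends 2:07pm after Lucia starts 1:10pm → overlap.
Declan: starts 2:14pm at or after Lucia ends 1:31pm → clear.
Nadia: starts 2:28pm at or after Lucia ends 1:31pm → clear.
Amara: starts 3:03pm at or after Lucia ends 1:31pm → clear.
Sofia: starts 4:36pm at or after Lucia ends 1:31pm → clear.
Rohan: starts 5:18pm at or after Lucia ends 1:31pm → clear.
Lucia overlaps Dmitri, Hannah.

No — it overlaps Dmitri, Hannah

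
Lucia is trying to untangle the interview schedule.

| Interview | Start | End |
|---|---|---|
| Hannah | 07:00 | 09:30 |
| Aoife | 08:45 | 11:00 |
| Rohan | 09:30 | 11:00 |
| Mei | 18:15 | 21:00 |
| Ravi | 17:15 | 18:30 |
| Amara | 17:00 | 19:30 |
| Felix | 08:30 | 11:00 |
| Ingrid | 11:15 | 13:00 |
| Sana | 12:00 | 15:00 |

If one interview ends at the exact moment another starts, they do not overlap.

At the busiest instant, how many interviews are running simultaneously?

Sort all start/end points and keep a running count:
07:00 start Hannah → 1
08:30 start Felix → 2
08:45 start Aoife → 3
09:30 end Hannah → 2
09:30 start Rohan → 3
11:00 end Aoife → 2
11:00 end Felix → 1
11:00 end Rohan → 0
11:15 start Ingrid → 1
12:00 start Sana → 2
13:00 end Ingrid → 1
15:00 end Sana → 0
17:00 start Amara → 1
17:15 start Ravi → 2
18:15 start Mei → 3
18:30 end Ravi → 2
19:30 end Amara → 1
21:00 end Mei → 0
Peak is 3, at 08:45 (Aoife, Felix, Hannah).

3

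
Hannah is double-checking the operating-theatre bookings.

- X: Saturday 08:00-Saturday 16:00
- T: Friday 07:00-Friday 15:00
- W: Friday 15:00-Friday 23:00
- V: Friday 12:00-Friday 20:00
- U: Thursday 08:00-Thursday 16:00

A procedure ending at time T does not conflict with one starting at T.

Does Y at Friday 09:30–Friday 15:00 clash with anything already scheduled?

U: ends Thursday 16:00 at or before Y starts Friday 09:30 → clear.
T: starts Friday 07:00 before Y ends Friday 15:00, and ends Friday 15:00 after Y starts Friday 09:30 → overlap.
V: starts Friday 12:00 before Y ends Friday 15:00, and ends Friday 20:00 after Y starts Friday 09:30 → overlap.
W: starts Friday 15:00 at or after Y ends Friday 15:00 → clear.
X: starts Saturday 08:00 at or after Y ends Friday 15:00 → clear.
Y overlaps T, V.

Yes — it overlaps T, V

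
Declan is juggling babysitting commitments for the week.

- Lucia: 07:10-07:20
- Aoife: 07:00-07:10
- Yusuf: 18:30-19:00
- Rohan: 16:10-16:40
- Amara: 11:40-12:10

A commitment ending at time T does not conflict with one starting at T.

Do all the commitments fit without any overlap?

Yes

Sorted by start: Aoife, Lucia, Amara, Rohan, Yusuf.
Lucia starts exactly when Aoife ends (back-to-back, no overlap); Aoife is clear from here.
Amara starts after Lucia ends; Lucia is clear from here.
Rohan starts after Amara ends; Amara is clear from here.
Yusuf starts after Rohan ends.
Every pair is clear; the schedule has no overlaps.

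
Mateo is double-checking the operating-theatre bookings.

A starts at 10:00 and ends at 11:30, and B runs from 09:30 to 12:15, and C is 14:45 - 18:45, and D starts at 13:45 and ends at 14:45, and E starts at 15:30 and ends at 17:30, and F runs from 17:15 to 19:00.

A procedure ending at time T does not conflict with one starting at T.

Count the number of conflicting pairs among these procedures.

Sorted by start: B, A, D, C, E, F.
A starts before B ends → B and A overlap.
D starts after B ends, so B has no further overlaps.
D starts after A ends, so A has no further overlaps.
C starts exactly when D ends (back-to-back, no overlap), so D has no further overlaps.
E starts before C ends → C and E overlap.
F starts before C ends → C and F overlap.
F starts before E ends → E and F overlap.
Overlapping pairs: A & B, C & E, C & F, E & F — 4 in total.

4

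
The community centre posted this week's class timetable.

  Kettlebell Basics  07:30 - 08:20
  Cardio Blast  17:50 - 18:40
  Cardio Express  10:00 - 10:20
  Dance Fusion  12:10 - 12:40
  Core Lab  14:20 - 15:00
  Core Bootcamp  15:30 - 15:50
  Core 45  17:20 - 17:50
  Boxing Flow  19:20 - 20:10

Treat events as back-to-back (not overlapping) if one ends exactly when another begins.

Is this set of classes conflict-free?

Sorted by start: Kettlebell Basics, Cardio Express, Dance Fusion, Core Lab, Core Bootcamp, Core 45, Cardio Blast, Boxing Flow.
Cardio Express starts after Kettlebell Basics ends — done with Kettlebell Basics.
Dance Fusion starts after Cardio Express ends — done with Cardio Express.
Core Lab starts after Dance Fusion ends — done with Dance Fusion.
Core Bootcamp starts after Core Lab ends — done with Core Lab.
Core 45 starts after Core Bootcamp ends — done with Core Bootcamp.
Cardio Blast starts exactly when Core 45 ends (back-to-back, no overlap) — done with Core 45.
Boxing Flow starts after Cardio Blast ends.
Every pair is clear; the schedule has no overlaps.

Yes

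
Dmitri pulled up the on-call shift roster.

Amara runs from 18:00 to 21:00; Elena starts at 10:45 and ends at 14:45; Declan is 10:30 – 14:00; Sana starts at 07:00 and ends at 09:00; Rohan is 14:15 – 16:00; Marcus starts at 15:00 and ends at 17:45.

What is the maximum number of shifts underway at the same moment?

Sort all start/end points and keep a running count:
07:00 start Sana → 1
09:00 end Sana → 0
10:30 start Declan → 1
10:45 start Elena → 2
14:00 end Declan → 1
14:15 start Rohan → 2
14:45 end Elena → 1
15:00 start Marcus → 2
16:00 end Rohan → 1
17:45 end Marcus → 0
18:00 start Amara → 1
21:00 end Amara → 0
Peak is 2, at 10:45 (Declan, Elena).

2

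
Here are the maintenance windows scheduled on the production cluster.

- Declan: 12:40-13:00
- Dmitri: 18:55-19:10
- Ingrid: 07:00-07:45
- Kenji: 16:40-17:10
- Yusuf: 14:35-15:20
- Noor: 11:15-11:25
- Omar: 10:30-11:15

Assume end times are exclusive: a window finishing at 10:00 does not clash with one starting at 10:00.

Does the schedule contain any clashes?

No

Sorted by start: Ingrid, Omar, Noor, Declan, Yusuf, Kenji, Dmitri.
Omar starts after Ingrid ends, so Ingrid has no further overlaps.
Noor starts exactly when Omar ends (back-to-back, no overlap), so Omar has no further overlaps.
Declan starts after Noor ends, so Noor has no further overlaps.
Yusuf starts after Declan ends, so Declan has no further overlaps.
Kenji starts after Yusuf ends, so Yusuf has no further overlaps.
Dmitri starts after Kenji ends.
Every pair is clear; the schedule has no overlaps.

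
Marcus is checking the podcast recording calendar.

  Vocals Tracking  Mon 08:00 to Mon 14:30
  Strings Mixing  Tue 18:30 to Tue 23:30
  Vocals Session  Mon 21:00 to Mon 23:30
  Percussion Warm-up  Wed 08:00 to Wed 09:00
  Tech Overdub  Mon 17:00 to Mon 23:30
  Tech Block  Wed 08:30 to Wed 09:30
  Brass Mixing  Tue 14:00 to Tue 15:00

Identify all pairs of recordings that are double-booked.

Percussion Warm-up & Tech Block, Tech Overdub & Vocals Session

Sorted by start: Vocals Tracking, Tech Overdub, Vocals Session, Brass Mixing, Strings Mixing, Percussion Warm-up, Tech Block.
Tech Overdub starts after Vocals Tracking ends; Vocals Tracking is clear from here.
Vocals Session starts before Tech Overdub ends → Tech Overdub and Vocals Session overlap.
Brass Mixing starts after Tech Overdub ends; Tech Overdub is clear from here.
Brass Mixing starts after Vocals Session ends; Vocals Session is clear from here.
Strings Mixing starts after Brass Mixing ends; Brass Mixing is clear from here.
Percussion Warm-up starts after Strings Mixing ends; Strings Mixing is clear from here.
Tech Block starts before Percussion Warm-up ends → Percussion Warm-up and Tech Block overlap.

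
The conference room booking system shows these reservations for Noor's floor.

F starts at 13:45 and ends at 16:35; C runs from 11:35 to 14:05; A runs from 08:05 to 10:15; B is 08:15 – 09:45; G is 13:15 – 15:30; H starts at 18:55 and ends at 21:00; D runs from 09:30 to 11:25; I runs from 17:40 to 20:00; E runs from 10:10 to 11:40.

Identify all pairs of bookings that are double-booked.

A & B, A & D, A & E, B & D, C & E, C & F, C & G, D & E, F & G, H & I

Sorted by start: A, B, D, E, C, G, F, I, H.
B starts before A ends → A and B overlap.
D starts before A ends → A and D overlap.
E starts before A ends → A and E overlap.
C starts after A ends, so nothing later overlaps A either.
D starts before B ends → B and D overlap.
E starts after B ends, so nothing later overlaps B either.
E starts before D ends → D and E overlap.
C starts after D ends, so nothing later overlaps D either.
C starts before E ends → E and C overlap.
G starts after E ends, so nothing later overlaps E either.
G starts before C ends → C and G overlap.
F starts before C ends → C and F overlap.
I starts after C ends, so nothing later overlaps C either.
F starts before G ends → G and F overlap.
I starts after G ends, so nothing later overlaps G either.
I starts after F ends, so nothing later overlaps F either.
H starts before I ends → I and H overlap.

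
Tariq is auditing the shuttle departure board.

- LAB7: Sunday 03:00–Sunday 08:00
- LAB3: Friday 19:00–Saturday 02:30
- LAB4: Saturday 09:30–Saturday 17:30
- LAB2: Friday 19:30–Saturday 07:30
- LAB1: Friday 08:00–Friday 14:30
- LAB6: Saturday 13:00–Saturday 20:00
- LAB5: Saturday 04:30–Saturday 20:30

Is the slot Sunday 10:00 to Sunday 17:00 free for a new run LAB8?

Yes — the slot is free

LAB1: ends Friday 14:30 at or before LAB8 starts Sunday 10:00 → clear.
LAB3: ends Saturday 02:30 at or before LAB8 starts Sunday 10:00 → clear.
LAB2: ends Saturday 07:30 at or before LAB8 starts Sunday 10:00 → clear.
LAB5: ends Saturday 20:30 at or before LAB8 starts Sunday 10:00 → clear.
LAB4: ends Saturday 17:30 at or before LAB8 starts Sunday 10:00 → clear.
LAB6: ends Saturday 20:00 at or before LAB8 starts Sunday 10:00 → clear.
LAB7: ends Sunday 08:00 at or before LAB8 starts Sunday 10:00 → clear.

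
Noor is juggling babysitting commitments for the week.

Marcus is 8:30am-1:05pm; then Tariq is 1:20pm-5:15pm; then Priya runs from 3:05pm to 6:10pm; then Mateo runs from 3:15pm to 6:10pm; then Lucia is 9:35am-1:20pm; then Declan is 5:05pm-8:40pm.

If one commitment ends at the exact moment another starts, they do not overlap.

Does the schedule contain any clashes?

Sorted by start: Marcus, Lucia, Tariq, Priya, Mateo, Declan.
Lucia starts before Marcus ends → Marcus and Lucia overlap.
That's a conflict, so the schedule is not conflict-free.

Yes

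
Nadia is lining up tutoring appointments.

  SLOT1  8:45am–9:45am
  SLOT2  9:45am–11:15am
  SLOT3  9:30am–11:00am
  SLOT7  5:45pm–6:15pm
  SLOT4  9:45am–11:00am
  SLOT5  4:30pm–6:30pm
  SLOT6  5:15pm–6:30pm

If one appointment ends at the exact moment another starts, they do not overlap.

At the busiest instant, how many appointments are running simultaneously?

3

Walk through starts and ends in time order (an end at T is processed before a start at T):
8:45am start SLOT1 → 1
9:30am start SLOT3 → 2
9:45am end SLOT1 → 1
9:45am start SLOT2 → 2
9:45am start SLOT4 → 3
11:00am end SLOT3 → 2
11:00am end SLOT4 → 1
11:15am end SLOT2 → 0
4:30pm start SLOT5 → 1
5:15pm start SLOT6 → 2
5:45pm start SLOT7 → 3
6:15pm end SLOT7 → 2
6:30pm end SLOT5 → 1
6:30pm end SLOT6 → 0
Peak is 3, at 9:45am (SLOT2, SLOT3, SLOT4).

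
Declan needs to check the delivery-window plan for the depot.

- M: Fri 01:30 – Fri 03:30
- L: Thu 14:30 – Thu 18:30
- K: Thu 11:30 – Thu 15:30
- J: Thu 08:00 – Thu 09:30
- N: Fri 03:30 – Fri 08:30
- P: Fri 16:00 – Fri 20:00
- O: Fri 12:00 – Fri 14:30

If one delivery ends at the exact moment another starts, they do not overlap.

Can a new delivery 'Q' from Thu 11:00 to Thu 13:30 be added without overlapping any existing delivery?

J: ends Thu 09:30 at or before Q starts Thu 11:00 → clear.
K: starts Thu 11:30 before Q ends Thu 13:30, and ends Thu 15:30 after Q starts Thu 11:00 → overlap.
L: starts Thu 14:30 at or after Q ends Thu 13:30 → clear.
M: starts Fri 01:30 at or after Q ends Thu 13:30 → clear.
N: starts Fri 03:30 at or after Q ends Thu 13:30 → clear.
O: starts Fri 12:00 at or after Q ends Thu 13:30 → clear.
P: starts Fri 16:00 at or after Q ends Thu 13:30 → clear.
Q overlaps K.

No — it overlaps K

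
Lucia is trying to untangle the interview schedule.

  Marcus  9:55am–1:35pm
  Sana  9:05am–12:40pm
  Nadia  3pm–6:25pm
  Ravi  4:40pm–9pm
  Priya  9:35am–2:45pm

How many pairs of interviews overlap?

Two intervals overlap when each starts before the other ends.
Sorted by start: Sana, Priya, Marcus, Nadia, Ravi.
Priya starts before Sana ends → Sana and Priya overlap.
Marcus starts before Sana ends → Sana and Marcus overlap.
Nadia starts after Sana ends; Sana is clear from here.
Marcus starts before Priya ends → Priya and Marcus overlap.
Nadia starts after Priya ends; Priya is clear from here.
Nadia starts after Marcus ends; Marcus is clear from here.
Ravi starts before Nadia ends → Nadia and Ravi overlap.
Overlapping pairs: Marcus & Priya, Marcus & Sana, Nadia & Ravi, Priya & Sana — 4 in total.

4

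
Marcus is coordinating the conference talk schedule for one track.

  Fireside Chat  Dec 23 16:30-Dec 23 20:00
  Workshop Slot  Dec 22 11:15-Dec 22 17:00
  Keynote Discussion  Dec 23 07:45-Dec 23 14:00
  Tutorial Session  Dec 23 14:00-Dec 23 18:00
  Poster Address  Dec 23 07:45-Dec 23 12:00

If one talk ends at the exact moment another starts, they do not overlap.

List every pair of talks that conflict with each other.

Fireside Chat & Tutorial Session, Keynote Discussion & Poster Address

Sorted by start: Workshop Slot, Keynote Discussion, Poster Address, Tutorial Session, Fireside Chat.
Keynote Discussion starts after Workshop Slot ends — done with Workshop Slot.
Poster Address starts before Keynote Discussion ends → Keynote Discussion and Poster Address overlap.
Tutorial Session starts exactly when Keynote Discussion ends (back-to-back, no overlap) — done with Keynote Discussion.
Tutorial Session starts after Poster Address ends — done with Poster Address.
Fireside Chat starts before Tutorial Session ends → Tutorial Session and Fireside Chat overlap.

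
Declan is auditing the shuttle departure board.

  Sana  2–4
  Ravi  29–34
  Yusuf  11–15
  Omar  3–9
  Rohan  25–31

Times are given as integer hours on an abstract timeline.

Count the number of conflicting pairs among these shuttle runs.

Sorted by start: Sana, Omar, Yusuf, Rohan, Ravi.
Omar starts before Sana ends → Sana and Omar overlap.
Yusuf starts after Sana ends, so nothing later overlaps Sana either.
Yusuf starts after Omar ends, so nothing later overlaps Omar either.
Rohan starts after Yusuf ends, so nothing later overlaps Yusuf either.
Ravi starts before Rohan ends → Rohan and Ravi overlap.
Overlapping pairs: Omar & Sana, Ravi & Rohan — 2 in total.

2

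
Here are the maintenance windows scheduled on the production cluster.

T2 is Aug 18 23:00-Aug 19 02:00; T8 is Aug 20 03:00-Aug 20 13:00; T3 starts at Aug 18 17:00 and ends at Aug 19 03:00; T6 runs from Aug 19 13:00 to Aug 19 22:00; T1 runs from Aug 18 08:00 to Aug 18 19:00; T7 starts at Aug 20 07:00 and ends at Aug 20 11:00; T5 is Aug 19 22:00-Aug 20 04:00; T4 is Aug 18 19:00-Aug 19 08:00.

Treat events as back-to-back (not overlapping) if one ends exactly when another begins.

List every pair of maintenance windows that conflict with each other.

Sorted by start: T1, T3, T4, T2, T6, T5, T8, T7.
T3 starts before T1 ends → T1 and T3 overlap.
T4 starts exactly when T1 ends (back-to-back, no overlap), so nothing later overlaps T1 either.
T4 starts before T3 ends → T3 and T4 overlap.
T2 starts before T3 ends → T3 and T2 overlap.
T6 starts after T3 ends, so nothing later overlaps T3 either.
T2 starts before T4 ends → T4 and T2 overlap.
T6 starts after T4 ends, so nothing later overlaps T4 either.
T6 starts after T2 ends, so nothing later overlaps T2 either.
T5 starts exactly when T6 ends (back-to-back, no overlap), so nothing later overlaps T6 either.
T8 starts before T5 ends → T5 and T8 overlap.
T7 starts after T5 ends.
T7 starts before T8 ends → T8 and T7 overlap.

T1 & T3, T2 & T3, T2 & T4, T3 & T4, T5 & T8, T7 & T8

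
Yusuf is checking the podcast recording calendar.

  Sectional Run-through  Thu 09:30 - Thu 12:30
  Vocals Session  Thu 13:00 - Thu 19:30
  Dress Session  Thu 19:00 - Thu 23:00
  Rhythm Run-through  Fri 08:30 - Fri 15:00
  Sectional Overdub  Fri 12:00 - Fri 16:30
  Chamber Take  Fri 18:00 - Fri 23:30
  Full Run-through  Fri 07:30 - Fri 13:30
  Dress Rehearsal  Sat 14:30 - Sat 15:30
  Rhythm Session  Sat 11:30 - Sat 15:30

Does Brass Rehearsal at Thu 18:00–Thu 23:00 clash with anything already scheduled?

Yes — it overlaps Dress Session, Vocals Session

Sectional Run-through: ends Thu 12:30 at or before Brass Rehearsal starts Thu 18:00 → clear.
Vocals Session: starts Thu 13:00 before Brass Rehearsal ends Thu 23:00, and ends Thu 19:30 after Brass Rehearsal starts Thu 18:00 → overlap.
Dress Session: starts Thu 19:00 before Brass Rehearsal ends Thu 23:00, and ends Thu 23:00 after Brass Rehearsal starts Thu 18:00 → overlap.
Full Run-through: starts Fri 07:30 at or after Brass Rehearsal ends Thu 23:00 → clear.
Rhythm Run-through: starts Fri 08:30 at or after Brass Rehearsal ends Thu 23:00 → clear.
Sectional Overdub: starts Fri 12:00 at or after Brass Rehearsal ends Thu 23:00 → clear.
Chamber Take: starts Fri 18:00 at or after Brass Rehearsal ends Thu 23:00 → clear.
Rhythm Session: starts Sat 11:30 at or after Brass Rehearsal ends Thu 23:00 → clear.
Dress Rehearsal: starts Sat 14:30 at or after Brass Rehearsal ends Thu 23:00 → clear.
Brass Rehearsal overlaps Vocals Session, Dress Session.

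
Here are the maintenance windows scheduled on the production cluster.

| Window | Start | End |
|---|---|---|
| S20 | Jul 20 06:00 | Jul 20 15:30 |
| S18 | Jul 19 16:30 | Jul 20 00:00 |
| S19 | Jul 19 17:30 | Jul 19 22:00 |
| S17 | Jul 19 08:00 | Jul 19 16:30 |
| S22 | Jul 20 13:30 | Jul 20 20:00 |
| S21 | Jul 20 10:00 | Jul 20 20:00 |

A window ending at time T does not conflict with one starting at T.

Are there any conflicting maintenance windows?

Sorted by start: S17, S18, S19, S20, S21, S22.
S18 starts exactly when S17 ends (back-to-back, no overlap), so nothing later overlaps S17 either.
S19 starts before S18 ends → S18 and S19 overlap.
That's a conflict, so the schedule is not conflict-free.

Yes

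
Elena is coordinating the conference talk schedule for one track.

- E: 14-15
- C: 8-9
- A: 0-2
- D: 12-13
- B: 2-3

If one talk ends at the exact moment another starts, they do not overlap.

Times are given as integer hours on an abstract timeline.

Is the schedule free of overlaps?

Sorted by start: A, B, C, D, E.
B starts exactly when A ends (back-to-back, no overlap), so nothing later overlaps A either.
C starts after B ends, so nothing later overlaps B either.
D starts after C ends, so nothing later overlaps C either.
E starts after D ends.
Every pair is clear; the schedule has no overlaps.

Yes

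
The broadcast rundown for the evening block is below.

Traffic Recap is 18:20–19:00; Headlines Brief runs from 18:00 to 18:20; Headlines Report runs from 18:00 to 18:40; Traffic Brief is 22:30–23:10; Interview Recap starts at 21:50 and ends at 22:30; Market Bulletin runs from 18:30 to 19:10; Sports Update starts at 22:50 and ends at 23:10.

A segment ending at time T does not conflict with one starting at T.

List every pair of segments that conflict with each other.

Headlines Brief & Headlines Report, Headlines Report & Market Bulletin, Headlines Report & Traffic Recap, Market Bulletin & Traffic Recap, Sports Update & Traffic Brief

Two intervals overlap when each starts before the other ends.
Sorted by start: Headlines Report, Headlines Brief, Traffic Recap, Market Bulletin, Interview Recap, Traffic Brief, Sports Update.
Headlines Brief starts before Headlines Report ends → Headlines Report and Headlines Brief overlap.
Traffic Recap starts before Headlines Report ends → Headlines Report and Traffic Recap overlap.
Market Bulletin starts before Headlines Report ends → Headlines Report and Market Bulletin overlap.
Interview Recap starts after Headlines Report ends, so nothing later overlaps Headlines Report either.
Traffic Recap starts exactly when Headlines Brief ends (back-to-back, no overlap), so nothing later overlaps Headlines Brief either.
Market Bulletin starts before Traffic Recap ends → Traffic Recap and Market Bulletin overlap.
Interview Recap starts after Traffic Recap ends, so nothing later overlaps Traffic Recap either.
Interview Recap starts after Market Bulletin ends, so nothing later overlaps Market Bulletin either.
Traffic Brief starts exactly when Interview Recap ends (back-to-back, no overlap), so nothing later overlaps Interview Recap either.
Sports Update starts before Traffic Brief ends → Traffic Brief and Sports Update overlap.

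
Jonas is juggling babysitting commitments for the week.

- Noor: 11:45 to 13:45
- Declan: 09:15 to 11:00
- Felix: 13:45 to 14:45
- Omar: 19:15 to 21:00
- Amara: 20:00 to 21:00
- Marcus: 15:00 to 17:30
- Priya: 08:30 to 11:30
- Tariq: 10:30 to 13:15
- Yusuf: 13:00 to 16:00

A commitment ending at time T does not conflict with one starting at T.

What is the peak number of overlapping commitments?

Sweep the timeline, counting +1 at each start and −1 at each end (ends before starts at a tie):
08:30 start Priya → 1
09:15 start Declan → 2
10:30 start Tariq → 3
11:00 end Declan → 2
11:30 end Priya → 1
11:45 start Noor → 2
13:00 start Yusuf → 3
13:15 end Tariq → 2
13:45 end Noor → 1
13:45 start Felix → 2
14:45 end Felix → 1
15:00 start Marcus → 2
16:00 end Yusuf → 1
17:30 end Marcus → 0
19:15 start Omar → 1
20:00 start Amara → 2
21:00 end Amara → 1
21:00 end Omar → 0
Peak is 3, at 10:30 (Declan, Priya, Tariq).

3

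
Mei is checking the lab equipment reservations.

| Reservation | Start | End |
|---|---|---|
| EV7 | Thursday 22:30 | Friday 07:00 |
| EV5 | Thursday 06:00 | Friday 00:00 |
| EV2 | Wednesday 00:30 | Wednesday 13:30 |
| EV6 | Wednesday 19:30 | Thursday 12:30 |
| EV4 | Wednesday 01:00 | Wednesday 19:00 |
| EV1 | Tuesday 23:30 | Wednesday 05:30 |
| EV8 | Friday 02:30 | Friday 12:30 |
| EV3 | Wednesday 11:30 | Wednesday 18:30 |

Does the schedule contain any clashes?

Yes

Sorted by start: EV1, EV2, EV4, EV3, EV6, EV5, EV7, EV8.
EV2 starts before EV1 ends → EV1 and EV2 overlap.
That's a conflict, so the schedule is not conflict-free.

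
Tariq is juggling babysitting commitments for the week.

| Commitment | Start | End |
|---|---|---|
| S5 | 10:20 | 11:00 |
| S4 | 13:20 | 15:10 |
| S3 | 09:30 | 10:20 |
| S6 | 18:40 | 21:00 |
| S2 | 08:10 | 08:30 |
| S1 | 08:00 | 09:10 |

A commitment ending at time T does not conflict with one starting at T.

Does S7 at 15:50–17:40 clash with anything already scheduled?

S1: ends 09:10 at or before S7 starts 15:50 → clear.
S2: ends 08:30 at or before S7 starts 15:50 → clear.
S3: ends 10:20 at or before S7 starts 15:50 → clear.
S5: ends 11:00 at or before S7 starts 15:50 → clear.
S4: ends 15:10 at or before S7 starts 15:50 → clear.
S6: starts 18:40 at or after S7 ends 17:40 → clear.

No — it doesn't clash with anything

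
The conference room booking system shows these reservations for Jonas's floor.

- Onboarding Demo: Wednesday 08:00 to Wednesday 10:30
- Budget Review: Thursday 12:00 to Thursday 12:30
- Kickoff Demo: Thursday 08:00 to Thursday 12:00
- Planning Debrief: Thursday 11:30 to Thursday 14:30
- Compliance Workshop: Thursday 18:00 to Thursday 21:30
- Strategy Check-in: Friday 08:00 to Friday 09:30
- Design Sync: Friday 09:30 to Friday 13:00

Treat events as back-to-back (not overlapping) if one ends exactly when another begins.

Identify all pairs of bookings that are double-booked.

Budget Review & Planning Debrief, Kickoff Demo & Planning Debrief

Check each pair: they overlap iff neither finishes before the other starts.
Sorted by start: Onboarding Demo, Kickoff Demo, Planning Debrief, Budget Review, Compliance Workshop, Strategy Check-in, Design Sync.
Kickoff Demo starts after Onboarding Demo ends — done with Onboarding Demo.
Planning Debrief starts before Kickoff Demo ends → Kickoff Demo and Planning Debrief overlap.
Budget Review starts exactly when Kickoff Demo ends (back-to-back, no overlap) — done with Kickoff Demo.
Budget Review starts before Planning Debrief ends → Planning Debrief and Budget Review overlap.
Compliance Workshop starts after Planning Debrief ends — done with Planning Debrief.
Compliance Workshop starts after Budget Review ends — done with Budget Review.
Strategy Check-in starts after Compliance Workshop ends — done with Compliance Workshop.
Design Sync starts exactly when Strategy Check-in ends (back-to-back, no overlap).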